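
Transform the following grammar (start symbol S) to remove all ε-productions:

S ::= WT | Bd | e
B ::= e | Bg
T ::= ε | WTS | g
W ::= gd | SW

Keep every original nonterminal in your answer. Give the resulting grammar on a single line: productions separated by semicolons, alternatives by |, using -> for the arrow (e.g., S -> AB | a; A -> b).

Nullable set: {T}.
S -> WT: T nullable, giving W | WT.
Drop T -> ε.
T -> WTS: T nullable, giving WS | WTS.
Unchanged (no nullable symbols): S -> Bd; S -> e; B -> Bg; B -> e; T -> g; W -> SW; W -> gd.

S -> W | e | Bd | WT; B -> e | Bg; T -> g | WS | WTS; W -> SW | gd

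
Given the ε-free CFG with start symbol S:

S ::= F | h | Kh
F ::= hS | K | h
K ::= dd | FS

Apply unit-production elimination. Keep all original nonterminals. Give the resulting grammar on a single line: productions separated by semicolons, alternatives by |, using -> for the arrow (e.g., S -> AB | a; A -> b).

S -> h | FS | Kh | dd | hS; F -> h | FS | dd | hS; K -> FS | dd

Unit productions: F->K, S->F.
Unit pairs (A ⇒* B via units): (F,K), (S,F), (S,K).
S: inherits non-unit rules of {F, K, S} → FS | Kh | dd | h | hS.
F: inherits non-unit rules of {F, K} → FS | dd | h | hS.
K: inherits non-unit rules of {K} → FS | dd.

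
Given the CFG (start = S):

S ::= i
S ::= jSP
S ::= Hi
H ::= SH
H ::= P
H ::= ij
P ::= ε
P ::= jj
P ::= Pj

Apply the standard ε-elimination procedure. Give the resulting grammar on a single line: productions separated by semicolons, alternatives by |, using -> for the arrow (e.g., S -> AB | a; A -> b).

Nullable set: {H, P}.
S -> Hi: H nullable, giving Hi | i.
S -> jSP: P nullable, giving jS | jSP.
H -> P: P nullable, giving P.
H -> SH: H nullable, giving S | SH.
Drop P -> ε.
P -> Pj: P nullable, giving Pj | j.
Unchanged (no nullable symbols): S -> i; H -> ij; P -> jj.

S -> i | Hi | jS | jSP; H -> P | S | SH | ij; P -> j | Pj | jj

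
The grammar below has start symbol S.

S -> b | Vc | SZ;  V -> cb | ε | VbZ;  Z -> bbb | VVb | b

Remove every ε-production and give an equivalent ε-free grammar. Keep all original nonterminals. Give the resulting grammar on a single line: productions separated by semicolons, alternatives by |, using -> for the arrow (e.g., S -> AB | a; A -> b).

Nullable set: {V}.
S -> Vc: V nullable, giving Vc | c.
Drop V -> ε.
V -> VbZ: V nullable, giving VbZ | bZ.
Z -> VVb: V, V nullable, giving VVb | Vb | b.
Unchanged (no nullable symbols): S -> SZ; S -> b; V -> cb; Z -> b; Z -> bbb.

S -> b | c | SZ | Vc; V -> bZ | cb | VbZ; Z -> b | Vb | VVb | bbb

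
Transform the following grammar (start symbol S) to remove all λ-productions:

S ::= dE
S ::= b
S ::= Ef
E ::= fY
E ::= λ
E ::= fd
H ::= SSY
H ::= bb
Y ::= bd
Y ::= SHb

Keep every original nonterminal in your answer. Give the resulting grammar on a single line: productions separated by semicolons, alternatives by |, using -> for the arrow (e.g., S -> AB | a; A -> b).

S -> b | d | f | Ef | dE; E -> fY | fd; H -> bb | SSY; Y -> bd | SHb

Nullable set: {E}.
S -> Ef: E nullable, giving Ef | f.
S -> dE: E nullable, giving d | dE.
Drop E -> λ.
Unchanged (no nullable symbols): S -> b; E -> fY; E -> fd; H -> SSY; H -> bb; Y -> SHb; Y -> bd.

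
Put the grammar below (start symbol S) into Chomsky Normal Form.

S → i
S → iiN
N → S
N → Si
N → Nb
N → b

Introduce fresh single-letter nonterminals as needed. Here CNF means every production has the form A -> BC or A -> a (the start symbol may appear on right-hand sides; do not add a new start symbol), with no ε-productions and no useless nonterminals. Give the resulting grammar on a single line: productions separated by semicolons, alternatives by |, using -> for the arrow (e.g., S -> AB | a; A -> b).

No ε-productions.
After unit-elimination: S -> i | iiN; N -> b | i | Nb | Si | iiN.
TERM: introduce A -> b, B -> i and substitute in every rule of length ≥2.
BIN: N -> BBN becomes N -> BC, C -> BN; S -> BBN becomes S -> BD, D -> BN.

S -> i | BD; A -> b; B -> i; C -> BN; D -> BN; N -> b | i | BC | NA | SB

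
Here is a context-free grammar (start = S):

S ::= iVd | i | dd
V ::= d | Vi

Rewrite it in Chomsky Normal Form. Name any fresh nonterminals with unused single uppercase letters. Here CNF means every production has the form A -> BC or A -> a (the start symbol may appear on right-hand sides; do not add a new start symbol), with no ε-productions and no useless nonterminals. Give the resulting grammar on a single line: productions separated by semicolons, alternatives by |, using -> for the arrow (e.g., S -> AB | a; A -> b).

S -> i | AA | BC; A -> d; B -> i; C -> VA; V -> d | VB

No ε-productions.
No unit productions to eliminate.
TERM: introduce A -> d, B -> i and substitute in every rule of length ≥2.
BIN: S -> BVA becomes S -> BC, C -> VA.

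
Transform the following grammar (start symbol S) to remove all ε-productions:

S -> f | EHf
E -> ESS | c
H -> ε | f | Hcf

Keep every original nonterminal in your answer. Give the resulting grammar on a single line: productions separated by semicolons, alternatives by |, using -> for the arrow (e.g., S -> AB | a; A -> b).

S -> f | Ef | EHf; E -> c | ESS; H -> f | cf | Hcf

Nullable set: {H}.
S -> EHf: H nullable, giving EHf | Ef.
Drop H -> ε.
H -> Hcf: H nullable, giving Hcf | cf.
Unchanged (no nullable symbols): S -> f; E -> ESS; E -> c; H -> f.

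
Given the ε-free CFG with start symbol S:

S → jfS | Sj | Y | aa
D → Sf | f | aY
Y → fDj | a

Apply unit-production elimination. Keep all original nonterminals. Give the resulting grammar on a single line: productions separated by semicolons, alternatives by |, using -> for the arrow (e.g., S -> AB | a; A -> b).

Unit productions: S->Y.
Unit pairs (A ⇒* B via units): (S,Y).
S: inherits non-unit rules of {S, Y} → Sj | a | aa | fDj | jfS.
D: inherits non-unit rules of {D} → Sf | aY | f.
Y: inherits non-unit rules of {Y} → a | fDj.

S -> a | Sj | aa | fDj | jfS; D -> f | Sf | aY; Y -> a | fDj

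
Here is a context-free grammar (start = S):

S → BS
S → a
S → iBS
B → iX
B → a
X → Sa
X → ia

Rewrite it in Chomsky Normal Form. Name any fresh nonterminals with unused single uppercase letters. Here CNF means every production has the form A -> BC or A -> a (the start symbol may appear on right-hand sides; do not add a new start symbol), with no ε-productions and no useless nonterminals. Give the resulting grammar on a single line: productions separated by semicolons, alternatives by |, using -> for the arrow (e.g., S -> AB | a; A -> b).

S -> a | AD | BS; A -> i; B -> a | AX; C -> a; D -> BS; X -> AC | SC

No ε-productions.
No unit productions to eliminate.
TERM: introduce C -> a, A -> i and substitute in every rule of length ≥2.
BIN: S -> ABS becomes S -> AD, D -> BS.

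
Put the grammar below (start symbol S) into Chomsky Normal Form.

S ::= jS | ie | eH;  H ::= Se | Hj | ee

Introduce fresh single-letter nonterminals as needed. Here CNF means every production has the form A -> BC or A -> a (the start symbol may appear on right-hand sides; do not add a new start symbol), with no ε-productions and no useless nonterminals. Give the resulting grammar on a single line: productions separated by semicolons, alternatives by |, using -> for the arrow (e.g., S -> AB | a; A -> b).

S -> AS | BH | CB; A -> j; B -> e; C -> i; H -> BB | HA | SB

No ε-productions.
No unit productions to eliminate.
TERM: introduce B -> e, C -> i, A -> j and substitute in every rule of length ≥2.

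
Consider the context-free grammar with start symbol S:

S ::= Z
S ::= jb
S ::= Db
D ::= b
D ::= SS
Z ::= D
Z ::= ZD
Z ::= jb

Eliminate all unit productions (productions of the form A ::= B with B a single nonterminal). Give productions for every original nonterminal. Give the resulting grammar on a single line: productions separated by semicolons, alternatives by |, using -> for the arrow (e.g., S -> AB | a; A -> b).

S -> b | Db | SS | ZD | jb; D -> b | SS; Z -> b | SS | ZD | jb

Unit productions: S->Z, Z->D.
Unit pairs (A ⇒* B via units): (S,D), (S,Z), (Z,D).
S: inherits non-unit rules of {D, S, Z} → Db | SS | ZD | b | jb.
D: inherits non-unit rules of {D} → SS | b.
Z: inherits non-unit rules of {D, Z} → SS | ZD | b | jb.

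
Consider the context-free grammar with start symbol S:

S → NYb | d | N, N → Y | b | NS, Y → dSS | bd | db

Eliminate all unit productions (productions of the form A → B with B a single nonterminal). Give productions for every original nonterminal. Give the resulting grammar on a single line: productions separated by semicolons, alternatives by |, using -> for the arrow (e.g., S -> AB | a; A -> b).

S -> b | d | NS | bd | db | NYb | dSS; N -> b | NS | bd | db | dSS; Y -> bd | db | dSS

Unit productions: N->Y, S->N.
Unit pairs (A ⇒* B via units): (N,Y), (S,N), (S,Y).
S: inherits non-unit rules of {N, S, Y} → NS | NYb | b | bd | d | dSS | db.
N: inherits non-unit rules of {N, Y} → NS | b | bd | dSS | db.
Y: inherits non-unit rules of {Y} → bd | dSS | db.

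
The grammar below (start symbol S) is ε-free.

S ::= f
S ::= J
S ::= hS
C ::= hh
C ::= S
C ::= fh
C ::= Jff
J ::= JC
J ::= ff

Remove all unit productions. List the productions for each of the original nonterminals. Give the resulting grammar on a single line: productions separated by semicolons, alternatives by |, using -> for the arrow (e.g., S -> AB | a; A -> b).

Unit productions: C->S, S->J.
Unit pairs (A ⇒* B via units): (C,J), (C,S), (S,J).
S: inherits non-unit rules of {J, S} → JC | f | ff | hS.
C: inherits non-unit rules of {C, J, S} → JC | Jff | f | ff | fh | hS | hh.
J: inherits non-unit rules of {J} → JC | ff.

S -> f | JC | ff | hS; C -> f | JC | ff | fh | hS | hh | Jff; J -> JC | ff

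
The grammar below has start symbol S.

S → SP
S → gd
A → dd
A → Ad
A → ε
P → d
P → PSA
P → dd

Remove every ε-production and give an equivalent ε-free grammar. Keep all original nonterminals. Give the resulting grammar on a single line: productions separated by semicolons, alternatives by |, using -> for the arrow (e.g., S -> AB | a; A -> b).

S -> SP | gd; A -> d | Ad | dd; P -> d | PS | dd | PSA

Nullable set: {A}.
Drop A -> ε.
A -> Ad: A nullable, giving Ad | d.
P -> PSA: A nullable, giving PS | PSA.
Unchanged (no nullable symbols): S -> SP; S -> gd; A -> dd; P -> d; P -> dd.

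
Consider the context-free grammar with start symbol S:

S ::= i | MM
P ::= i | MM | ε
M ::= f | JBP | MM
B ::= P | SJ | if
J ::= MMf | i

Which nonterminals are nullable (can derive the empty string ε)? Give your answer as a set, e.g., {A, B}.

{B, P}

Directly nullable (have an ε-rule): {P}.
B is nullable via B -> P (every symbol on the right is already known nullable).
Not nullable: J, M, S — each has a terminal in every rule's right-hand side or depends on a non-nullable symbol.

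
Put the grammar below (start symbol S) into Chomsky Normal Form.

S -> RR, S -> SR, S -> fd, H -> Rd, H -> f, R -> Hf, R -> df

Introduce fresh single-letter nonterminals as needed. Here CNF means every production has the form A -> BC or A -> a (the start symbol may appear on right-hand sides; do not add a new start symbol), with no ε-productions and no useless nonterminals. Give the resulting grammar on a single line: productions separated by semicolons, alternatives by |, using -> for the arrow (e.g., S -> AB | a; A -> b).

No ε-productions.
No unit productions to eliminate.
TERM: introduce A -> d, B -> f and substitute in every rule of length ≥2.

S -> BA | RR | SR; A -> d; B -> f; H -> f | RA; R -> AB | HB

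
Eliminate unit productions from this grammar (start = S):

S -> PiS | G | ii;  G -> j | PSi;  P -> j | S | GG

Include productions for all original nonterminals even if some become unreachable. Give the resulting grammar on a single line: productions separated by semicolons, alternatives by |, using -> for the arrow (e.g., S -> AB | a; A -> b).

S -> j | ii | PSi | PiS; G -> j | PSi; P -> j | GG | ii | PSi | PiS

Unit productions: P->S, S->G.
Unit pairs (A ⇒* B via units): (P,G), (P,S), (S,G).
S: inherits non-unit rules of {G, S} → PSi | PiS | ii | j.
G: inherits non-unit rules of {G} → PSi | j.
P: inherits non-unit rules of {G, P, S} → GG | PSi | PiS | ii | j.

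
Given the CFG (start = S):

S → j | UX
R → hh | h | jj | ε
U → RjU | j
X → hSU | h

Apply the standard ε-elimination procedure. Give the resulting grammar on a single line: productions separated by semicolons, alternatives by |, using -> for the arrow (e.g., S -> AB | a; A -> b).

Nullable set: {R}.
Drop R -> ε.
U -> RjU: R nullable, giving RjU | jU.
Unchanged (no nullable symbols): S -> UX; S -> j; R -> h; R -> hh; R -> jj; U -> j; X -> h; X -> hSU.

S -> j | UX; R -> h | hh | jj; U -> j | jU | RjU; X -> h | hSU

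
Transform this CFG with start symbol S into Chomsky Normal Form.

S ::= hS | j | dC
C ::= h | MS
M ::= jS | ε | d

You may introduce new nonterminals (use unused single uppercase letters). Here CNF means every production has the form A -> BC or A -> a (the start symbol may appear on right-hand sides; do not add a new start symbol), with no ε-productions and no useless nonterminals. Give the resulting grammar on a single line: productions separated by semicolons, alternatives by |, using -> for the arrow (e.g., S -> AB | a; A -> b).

S -> j | AC | BS; A -> d; B -> h; C -> h | j | AC | BS | MS; D -> j; M -> d | DS

Nullable: {M}; after ε-elimination: S -> j | dC | hS; C -> S | h | MS; M -> d | jS.
After unit-elimination: S -> j | dC | hS; C -> h | j | MS | dC | hS; M -> d | jS.
TERM: introduce A -> d, B -> h, D -> j and substitute in every rule of length ≥2.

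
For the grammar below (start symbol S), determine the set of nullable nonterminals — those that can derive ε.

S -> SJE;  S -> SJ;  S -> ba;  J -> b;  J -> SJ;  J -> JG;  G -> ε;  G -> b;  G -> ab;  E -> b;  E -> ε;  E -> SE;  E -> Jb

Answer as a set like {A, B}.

Directly nullable (have an ε-rule): {E, G}.
Not nullable: J, S — each has a terminal in every rule's right-hand side or depends on a non-nullable symbol.

{E, G}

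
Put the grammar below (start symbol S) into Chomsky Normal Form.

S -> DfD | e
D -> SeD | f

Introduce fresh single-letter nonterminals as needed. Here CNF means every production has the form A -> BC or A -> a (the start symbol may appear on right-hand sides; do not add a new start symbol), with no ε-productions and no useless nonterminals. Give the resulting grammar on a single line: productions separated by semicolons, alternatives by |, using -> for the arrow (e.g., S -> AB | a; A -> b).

S -> e | DE; A -> e; B -> f; C -> AD; D -> f | SC; E -> BD

No ε-productions.
No unit productions to eliminate.
TERM: introduce A -> e, B -> f and substitute in every rule of length ≥2.
BIN: D -> SAD becomes D -> SC, C -> AD; S -> DBD becomes S -> DE, E -> BD.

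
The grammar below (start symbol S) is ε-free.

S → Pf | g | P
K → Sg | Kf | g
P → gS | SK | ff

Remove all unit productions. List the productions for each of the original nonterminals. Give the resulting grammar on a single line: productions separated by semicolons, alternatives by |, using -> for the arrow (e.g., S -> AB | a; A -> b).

S -> g | Pf | SK | ff | gS; K -> g | Kf | Sg; P -> SK | ff | gS

Unit productions: S->P.
Unit pairs (A ⇒* B via units): (S,P).
S: inherits non-unit rules of {P, S} → Pf | SK | ff | g | gS.
K: inherits non-unit rules of {K} → Kf | Sg | g.
P: inherits non-unit rules of {P} → SK | ff | gS.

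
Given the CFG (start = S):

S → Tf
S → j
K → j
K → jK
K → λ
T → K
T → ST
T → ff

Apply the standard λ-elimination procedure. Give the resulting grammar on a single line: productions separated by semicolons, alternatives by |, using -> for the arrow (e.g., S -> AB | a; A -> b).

S -> f | j | Tf; K -> j | jK; T -> K | S | ST | ff

Nullable set: {K, T}.
S -> Tf: T nullable, giving Tf | f.
Drop K -> λ.
K -> jK: K nullable, giving j | jK.
T -> K: K nullable, giving K.
T -> ST: T nullable, giving S | ST.
Unchanged (no nullable symbols): S -> j; K -> j; T -> ff.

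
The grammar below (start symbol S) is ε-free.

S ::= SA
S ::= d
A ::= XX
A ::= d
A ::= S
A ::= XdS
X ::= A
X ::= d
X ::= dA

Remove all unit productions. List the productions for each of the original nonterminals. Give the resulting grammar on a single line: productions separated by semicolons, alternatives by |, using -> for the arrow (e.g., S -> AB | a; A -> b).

S -> d | SA; A -> d | SA | XX | XdS; X -> d | SA | XX | dA | XdS

Unit productions: A->S, X->A.
Unit pairs (A ⇒* B via units): (A,S), (X,A), (X,S).
S: inherits non-unit rules of {S} → SA | d.
A: inherits non-unit rules of {A, S} → SA | XX | XdS | d.
X: inherits non-unit rules of {A, S, X} → SA | XX | XdS | d | dA.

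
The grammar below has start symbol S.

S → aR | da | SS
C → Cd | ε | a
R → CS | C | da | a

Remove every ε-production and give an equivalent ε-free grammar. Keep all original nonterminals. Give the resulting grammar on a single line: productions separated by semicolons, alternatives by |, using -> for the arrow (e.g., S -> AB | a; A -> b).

S -> a | SS | aR | da; C -> a | d | Cd; R -> C | S | a | CS | da

Nullable set: {C, R}.
S -> aR: R nullable, giving a | aR.
Drop C -> ε.
C -> Cd: C nullable, giving Cd | d.
R -> C: C nullable, giving C.
R -> CS: C nullable, giving CS | S.
Unchanged (no nullable symbols): S -> SS; S -> da; C -> a; R -> a; R -> da.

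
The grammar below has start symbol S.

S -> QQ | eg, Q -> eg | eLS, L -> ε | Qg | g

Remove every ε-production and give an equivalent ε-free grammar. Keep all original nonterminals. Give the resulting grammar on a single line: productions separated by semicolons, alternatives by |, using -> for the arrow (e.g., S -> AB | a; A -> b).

S -> QQ | eg; L -> g | Qg; Q -> eS | eg | eLS

Nullable set: {L}.
Drop L -> ε.
Q -> eLS: L nullable, giving eLS | eS.
Unchanged (no nullable symbols): S -> QQ; S -> eg; L -> Qg; L -> g; Q -> eg.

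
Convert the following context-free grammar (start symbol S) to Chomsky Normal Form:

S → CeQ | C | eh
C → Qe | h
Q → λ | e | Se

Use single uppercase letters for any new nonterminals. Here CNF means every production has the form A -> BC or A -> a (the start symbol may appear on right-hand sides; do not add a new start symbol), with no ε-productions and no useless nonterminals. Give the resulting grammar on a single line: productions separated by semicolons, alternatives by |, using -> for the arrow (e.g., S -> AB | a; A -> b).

Nullable: {Q}; after ε-elimination: S -> C | Ce | eh | CeQ; C -> e | h | Qe; Q -> e | Se.
After unit-elimination: S -> e | h | Ce | Qe | eh | CeQ; C -> e | h | Qe; Q -> e | Se.
TERM: introduce A -> e, B -> h and substitute in every rule of length ≥2.
BIN: S -> CAQ becomes S -> CD, D -> AQ.

S -> e | h | AB | CA | CD | QA; A -> e; B -> h; C -> e | h | QA; D -> AQ; Q -> e | SA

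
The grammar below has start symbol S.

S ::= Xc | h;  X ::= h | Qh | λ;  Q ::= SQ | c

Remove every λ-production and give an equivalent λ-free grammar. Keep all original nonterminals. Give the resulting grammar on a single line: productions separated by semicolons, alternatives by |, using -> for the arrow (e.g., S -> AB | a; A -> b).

S -> c | h | Xc; Q -> c | SQ; X -> h | Qh

Nullable set: {X}.
S -> Xc: X nullable, giving Xc | c.
Drop X -> λ.
Unchanged (no nullable symbols): S -> h; Q -> SQ; Q -> c; X -> Qh; X -> h.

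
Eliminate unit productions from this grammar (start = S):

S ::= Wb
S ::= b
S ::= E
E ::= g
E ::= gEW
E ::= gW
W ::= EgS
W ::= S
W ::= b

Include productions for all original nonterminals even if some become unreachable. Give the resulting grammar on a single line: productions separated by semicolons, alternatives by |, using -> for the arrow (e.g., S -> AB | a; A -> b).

S -> b | g | Wb | gW | gEW; E -> g | gW | gEW; W -> b | g | Wb | gW | EgS | gEW

Unit productions: S->E, W->S.
Unit pairs (A ⇒* B via units): (S,E), (W,E), (W,S).
S: inherits non-unit rules of {E, S} → Wb | b | g | gEW | gW.
E: inherits non-unit rules of {E} → g | gEW | gW.
W: inherits non-unit rules of {E, S, W} → EgS | Wb | b | g | gEW | gW.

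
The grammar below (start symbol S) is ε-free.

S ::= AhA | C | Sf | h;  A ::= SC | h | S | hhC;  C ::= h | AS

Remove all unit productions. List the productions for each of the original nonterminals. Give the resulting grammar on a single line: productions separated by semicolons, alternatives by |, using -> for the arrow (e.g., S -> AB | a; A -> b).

Unit productions: A->S, S->C.
Unit pairs (A ⇒* B via units): (A,C), (A,S), (S,C).
S: inherits non-unit rules of {C, S} → AS | AhA | Sf | h.
A: inherits non-unit rules of {A, C, S} → AS | AhA | SC | Sf | h | hhC.
C: inherits non-unit rules of {C} → AS | h.

S -> h | AS | Sf | AhA; A -> h | AS | SC | Sf | AhA | hhC; C -> h | AS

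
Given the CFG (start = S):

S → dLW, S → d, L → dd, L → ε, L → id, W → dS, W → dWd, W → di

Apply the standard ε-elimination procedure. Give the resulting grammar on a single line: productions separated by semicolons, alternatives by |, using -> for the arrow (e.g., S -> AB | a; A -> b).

S -> d | dW | dLW; L -> dd | id; W -> dS | di | dWd

Nullable set: {L}.
S -> dLW: L nullable, giving dLW | dW.
Drop L -> ε.
Unchanged (no nullable symbols): S -> d; L -> dd; L -> id; W -> dS; W -> dWd; W -> di.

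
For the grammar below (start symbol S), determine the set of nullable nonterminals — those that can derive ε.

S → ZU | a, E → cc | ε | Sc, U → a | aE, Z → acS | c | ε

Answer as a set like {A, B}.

Directly nullable (have an ε-rule): {E, Z}.
Not nullable: S, U — each has a terminal in every rule's right-hand side or depends on a non-nullable symbol.

{E, Z}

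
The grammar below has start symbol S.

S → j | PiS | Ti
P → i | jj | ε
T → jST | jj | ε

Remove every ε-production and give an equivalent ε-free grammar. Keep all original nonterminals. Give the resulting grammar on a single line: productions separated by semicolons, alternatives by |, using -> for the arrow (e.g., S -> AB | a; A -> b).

Nullable set: {P, T}.
S -> PiS: P nullable, giving PiS | iS.
S -> Ti: T nullable, giving Ti | i.
Drop P -> ε.
Drop T -> ε.
T -> jST: T nullable, giving jS | jST.
Unchanged (no nullable symbols): S -> j; P -> i; P -> jj; T -> jj.

S -> i | j | Ti | iS | PiS; P -> i | jj; T -> jS | jj | jST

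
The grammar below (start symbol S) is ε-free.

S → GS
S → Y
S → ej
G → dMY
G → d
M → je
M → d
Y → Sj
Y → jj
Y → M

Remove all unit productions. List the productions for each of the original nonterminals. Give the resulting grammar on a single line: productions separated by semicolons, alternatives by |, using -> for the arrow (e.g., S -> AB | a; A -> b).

S -> d | GS | Sj | ej | je | jj; G -> d | dMY; M -> d | je; Y -> d | Sj | je | jj

Unit productions: S->Y, Y->M.
Unit pairs (A ⇒* B via units): (S,M), (S,Y), (Y,M).
S: inherits non-unit rules of {M, S, Y} → GS | Sj | d | ej | je | jj.
G: inherits non-unit rules of {G} → d | dMY.
M: inherits non-unit rules of {M} → d | je.
Y: inherits non-unit rules of {M, Y} → Sj | d | je | jj.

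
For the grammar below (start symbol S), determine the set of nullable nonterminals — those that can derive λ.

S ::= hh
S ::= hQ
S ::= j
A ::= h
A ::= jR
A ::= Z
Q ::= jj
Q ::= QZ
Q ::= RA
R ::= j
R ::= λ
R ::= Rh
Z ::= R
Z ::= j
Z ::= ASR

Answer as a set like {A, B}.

Directly nullable (have an ε-rule): {R}.
Z is nullable via Z -> R (every symbol on the right is already known nullable).
A is nullable via A -> Z (every symbol on the right is already known nullable).
Q is nullable via Q -> RA (every symbol on the right is already known nullable).
Not nullable: S — each has a terminal in every rule's right-hand side or depends on a non-nullable symbol.

{A, Q, R, Z}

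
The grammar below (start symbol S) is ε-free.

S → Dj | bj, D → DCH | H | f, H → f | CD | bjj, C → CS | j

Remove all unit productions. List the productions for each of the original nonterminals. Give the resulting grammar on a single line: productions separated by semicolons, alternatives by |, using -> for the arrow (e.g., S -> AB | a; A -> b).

Unit productions: D->H.
Unit pairs (A ⇒* B via units): (D,H).
S: inherits non-unit rules of {S} → Dj | bj.
C: inherits non-unit rules of {C} → CS | j.
D: inherits non-unit rules of {D, H} → CD | DCH | bjj | f.
H: inherits non-unit rules of {H} → CD | bjj | f.

S -> Dj | bj; C -> j | CS; D -> f | CD | DCH | bjj; H -> f | CD | bjj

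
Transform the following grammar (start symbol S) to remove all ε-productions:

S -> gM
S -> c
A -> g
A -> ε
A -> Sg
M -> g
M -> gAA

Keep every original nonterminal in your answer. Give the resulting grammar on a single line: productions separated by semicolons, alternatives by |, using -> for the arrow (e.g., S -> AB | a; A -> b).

Nullable set: {A}.
Drop A -> ε.
M -> gAA: A, A nullable, giving g | gA | gAA.
Unchanged (no nullable symbols): S -> c; S -> gM; A -> Sg; A -> g; M -> g.

S -> c | gM; A -> g | Sg; M -> g | gA | gAA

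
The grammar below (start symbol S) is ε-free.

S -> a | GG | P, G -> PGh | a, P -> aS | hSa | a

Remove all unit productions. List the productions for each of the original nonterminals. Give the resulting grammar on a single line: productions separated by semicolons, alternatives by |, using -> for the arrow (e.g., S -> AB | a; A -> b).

S -> a | GG | aS | hSa; G -> a | PGh; P -> a | aS | hSa

Unit productions: S->P.
Unit pairs (A ⇒* B via units): (S,P).
S: inherits non-unit rules of {P, S} → GG | a | aS | hSa.
G: inherits non-unit rules of {G} → PGh | a.
P: inherits non-unit rules of {P} → a | aS | hSa.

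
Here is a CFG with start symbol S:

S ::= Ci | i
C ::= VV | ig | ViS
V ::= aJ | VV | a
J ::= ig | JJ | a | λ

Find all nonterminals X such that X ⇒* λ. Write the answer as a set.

{J}

Directly nullable (have an ε-rule): {J}.
Not nullable: C, S, V — each has a terminal in every rule's right-hand side or depends on a non-nullable symbol.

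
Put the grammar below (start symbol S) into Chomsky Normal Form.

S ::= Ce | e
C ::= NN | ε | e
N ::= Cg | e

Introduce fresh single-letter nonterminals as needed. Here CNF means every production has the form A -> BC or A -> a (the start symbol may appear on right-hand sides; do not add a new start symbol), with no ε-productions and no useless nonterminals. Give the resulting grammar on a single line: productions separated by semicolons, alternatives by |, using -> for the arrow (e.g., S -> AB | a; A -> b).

S -> e | CB; A -> g; B -> e; C -> e | NN; N -> e | g | CA

Nullable: {C}; after ε-elimination: S -> e | Ce; C -> e | NN; N -> e | g | Cg.
No unit productions to eliminate.
TERM: introduce B -> e, A -> g and substitute in every rule of length ≥2.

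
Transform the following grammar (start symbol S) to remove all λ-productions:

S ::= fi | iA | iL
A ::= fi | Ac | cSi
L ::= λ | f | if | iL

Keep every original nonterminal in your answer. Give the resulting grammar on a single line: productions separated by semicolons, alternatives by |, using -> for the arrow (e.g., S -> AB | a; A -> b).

Nullable set: {L}.
S -> iL: L nullable, giving i | iL.
Drop L -> λ.
L -> iL: L nullable, giving i | iL.
Unchanged (no nullable symbols): S -> fi; S -> iA; A -> Ac; A -> cSi; A -> fi; L -> f; L -> if.

S -> i | fi | iA | iL; A -> Ac | fi | cSi; L -> f | i | iL | if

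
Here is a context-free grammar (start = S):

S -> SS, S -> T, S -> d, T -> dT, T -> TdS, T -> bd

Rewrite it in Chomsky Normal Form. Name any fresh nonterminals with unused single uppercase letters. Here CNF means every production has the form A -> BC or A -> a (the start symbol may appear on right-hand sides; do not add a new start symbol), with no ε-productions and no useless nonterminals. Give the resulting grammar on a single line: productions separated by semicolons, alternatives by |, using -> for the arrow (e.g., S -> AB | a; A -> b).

S -> d | AT | BA | SS | TC; A -> d; B -> b; C -> AS; D -> AS; T -> AT | BA | TD

No ε-productions.
After unit-elimination: S -> d | SS | bd | dT | TdS; T -> bd | dT | TdS.
TERM: introduce B -> b, A -> d and substitute in every rule of length ≥2.
BIN: S -> TAS becomes S -> TC, C -> AS; T -> TAS becomes T -> TD, D -> AS.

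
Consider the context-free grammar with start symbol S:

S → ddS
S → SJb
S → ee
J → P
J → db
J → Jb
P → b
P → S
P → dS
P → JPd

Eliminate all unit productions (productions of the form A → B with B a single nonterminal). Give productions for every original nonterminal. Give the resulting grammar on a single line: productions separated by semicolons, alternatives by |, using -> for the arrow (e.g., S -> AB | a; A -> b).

S -> ee | SJb | ddS; J -> b | Jb | dS | db | ee | JPd | SJb | ddS; P -> b | dS | ee | JPd | SJb | ddS

Unit productions: J->P, P->S.
Unit pairs (A ⇒* B via units): (J,P), (J,S), (P,S).
S: inherits non-unit rules of {S} → SJb | ddS | ee.
J: inherits non-unit rules of {J, P, S} → JPd | Jb | SJb | b | dS | db | ddS | ee.
P: inherits non-unit rules of {P, S} → JPd | SJb | b | dS | ddS | ee.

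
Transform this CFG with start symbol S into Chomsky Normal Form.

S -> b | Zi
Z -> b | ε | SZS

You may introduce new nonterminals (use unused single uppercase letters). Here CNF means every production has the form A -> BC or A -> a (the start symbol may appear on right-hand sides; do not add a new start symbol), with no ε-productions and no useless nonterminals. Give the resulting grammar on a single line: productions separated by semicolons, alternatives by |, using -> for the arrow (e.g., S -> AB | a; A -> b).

S -> b | i | ZA; A -> i; B -> ZS; Z -> b | SB | SS

Nullable: {Z}; after ε-elimination: S -> b | i | Zi; Z -> b | SS | SZS.
No unit productions to eliminate.
TERM: introduce A -> i and substitute in every rule of length ≥2.
BIN: Z -> SZS becomes Z -> SB, B -> ZS.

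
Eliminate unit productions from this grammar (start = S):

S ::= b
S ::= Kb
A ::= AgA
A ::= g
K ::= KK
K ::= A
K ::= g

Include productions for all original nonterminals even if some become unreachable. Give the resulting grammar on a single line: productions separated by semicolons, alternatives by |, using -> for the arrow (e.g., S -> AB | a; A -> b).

Unit productions: K->A.
Unit pairs (A ⇒* B via units): (K,A).
S: inherits non-unit rules of {S} → Kb | b.
A: inherits non-unit rules of {A} → AgA | g.
K: inherits non-unit rules of {A, K} → AgA | KK | g.

S -> b | Kb; A -> g | AgA; K -> g | KK | AgA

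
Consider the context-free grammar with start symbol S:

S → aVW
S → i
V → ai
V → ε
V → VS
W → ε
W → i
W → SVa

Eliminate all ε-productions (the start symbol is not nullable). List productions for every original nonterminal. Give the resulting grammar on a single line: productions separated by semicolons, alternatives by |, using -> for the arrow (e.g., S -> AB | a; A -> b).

S -> a | i | aV | aW | aVW; V -> S | VS | ai; W -> i | Sa | SVa

Nullable set: {V, W}.
S -> aVW: V, W nullable, giving a | aV | aVW | aW.
Drop V -> ε.
V -> VS: V nullable, giving S | VS.
Drop W -> ε.
W -> SVa: V nullable, giving SVa | Sa.
Unchanged (no nullable symbols): S -> i; V -> ai; W -> i.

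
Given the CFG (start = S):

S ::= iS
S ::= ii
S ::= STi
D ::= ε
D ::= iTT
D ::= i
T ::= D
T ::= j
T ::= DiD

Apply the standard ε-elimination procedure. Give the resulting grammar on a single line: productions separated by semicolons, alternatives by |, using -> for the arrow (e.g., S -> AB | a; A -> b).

Nullable set: {D, T}.
S -> STi: T nullable, giving STi | Si.
Drop D -> ε.
D -> iTT: T, T nullable, giving i | iT | iTT.
T -> D: D nullable, giving D.
T -> DiD: D, D nullable, giving Di | DiD | i | iD.
Unchanged (no nullable symbols): S -> iS; S -> ii; D -> i; T -> j.

S -> Si | iS | ii | STi; D -> i | iT | iTT; T -> D | i | j | Di | iD | DiD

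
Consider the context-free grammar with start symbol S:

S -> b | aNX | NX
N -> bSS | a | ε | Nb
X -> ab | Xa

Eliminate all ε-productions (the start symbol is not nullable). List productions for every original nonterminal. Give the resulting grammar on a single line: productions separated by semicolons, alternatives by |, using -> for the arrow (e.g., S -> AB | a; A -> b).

S -> X | b | NX | aX | aNX; N -> a | b | Nb | bSS; X -> Xa | ab

Nullable set: {N}.
S -> NX: N nullable, giving NX | X.
S -> aNX: N nullable, giving aNX | aX.
Drop N -> ε.
N -> Nb: N nullable, giving Nb | b.
Unchanged (no nullable symbols): S -> b; N -> a; N -> bSS; X -> Xa; X -> ab.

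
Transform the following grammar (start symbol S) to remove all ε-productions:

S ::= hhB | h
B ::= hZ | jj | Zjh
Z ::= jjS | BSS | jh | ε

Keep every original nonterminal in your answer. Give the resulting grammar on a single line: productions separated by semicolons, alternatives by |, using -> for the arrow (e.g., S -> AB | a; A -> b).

S -> h | hhB; B -> h | hZ | jh | jj | Zjh; Z -> jh | BSS | jjS

Nullable set: {Z}.
B -> Zjh: Z nullable, giving Zjh | jh.
B -> hZ: Z nullable, giving h | hZ.
Drop Z -> ε.
Unchanged (no nullable symbols): S -> h; S -> hhB; B -> jj; Z -> BSS; Z -> jh; Z -> jjS.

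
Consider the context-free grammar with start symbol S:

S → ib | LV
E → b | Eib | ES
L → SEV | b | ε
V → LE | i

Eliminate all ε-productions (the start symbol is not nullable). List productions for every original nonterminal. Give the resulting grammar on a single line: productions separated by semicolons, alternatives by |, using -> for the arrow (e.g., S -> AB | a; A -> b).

S -> V | LV | ib; E -> b | ES | Eib; L -> b | SEV; V -> E | i | LE

Nullable set: {L}.
S -> LV: L nullable, giving LV | V.
Drop L -> ε.
V -> LE: L nullable, giving E | LE.
Unchanged (no nullable symbols): S -> ib; E -> ES; E -> Eib; E -> b; L -> SEV; L -> b; V -> i.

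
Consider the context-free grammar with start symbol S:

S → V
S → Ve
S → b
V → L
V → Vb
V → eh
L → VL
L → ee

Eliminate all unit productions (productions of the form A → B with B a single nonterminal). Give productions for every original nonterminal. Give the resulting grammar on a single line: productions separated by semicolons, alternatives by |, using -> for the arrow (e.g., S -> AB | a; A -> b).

Unit productions: S->V, V->L.
Unit pairs (A ⇒* B via units): (S,L), (S,V), (V,L).
S: inherits non-unit rules of {L, S, V} → VL | Vb | Ve | b | ee | eh.
L: inherits non-unit rules of {L} → VL | ee.
V: inherits non-unit rules of {L, V} → VL | Vb | ee | eh.

S -> b | VL | Vb | Ve | ee | eh; L -> VL | ee; V -> VL | Vb | ee | eh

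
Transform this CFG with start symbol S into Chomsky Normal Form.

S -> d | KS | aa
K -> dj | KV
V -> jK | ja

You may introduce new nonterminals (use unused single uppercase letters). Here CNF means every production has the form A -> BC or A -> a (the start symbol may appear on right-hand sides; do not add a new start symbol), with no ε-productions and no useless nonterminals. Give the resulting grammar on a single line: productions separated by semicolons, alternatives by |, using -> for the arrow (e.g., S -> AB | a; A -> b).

No ε-productions.
No unit productions to eliminate.
TERM: introduce C -> a, A -> d, B -> j and substitute in every rule of length ≥2.

S -> d | CC | KS; A -> d; B -> j; C -> a; K -> AB | KV; V -> BC | BK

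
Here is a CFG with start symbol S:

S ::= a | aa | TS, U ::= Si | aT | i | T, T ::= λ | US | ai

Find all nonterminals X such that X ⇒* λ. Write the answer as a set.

{T, U}

Directly nullable (have an ε-rule): {T}.
U is nullable via U -> T (every symbol on the right is already known nullable).
Not nullable: S — each has a terminal in every rule's right-hand side or depends on a non-nullable symbol.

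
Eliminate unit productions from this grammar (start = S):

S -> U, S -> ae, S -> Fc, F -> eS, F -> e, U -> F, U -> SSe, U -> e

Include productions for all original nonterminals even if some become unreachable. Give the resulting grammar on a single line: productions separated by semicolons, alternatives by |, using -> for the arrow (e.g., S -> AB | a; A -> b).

Unit productions: S->U, U->F.
Unit pairs (A ⇒* B via units): (S,F), (S,U), (U,F).
S: inherits non-unit rules of {F, S, U} → Fc | SSe | ae | e | eS.
F: inherits non-unit rules of {F} → e | eS.
U: inherits non-unit rules of {F, U} → SSe | e | eS.

S -> e | Fc | ae | eS | SSe; F -> e | eS; U -> e | eS | SSe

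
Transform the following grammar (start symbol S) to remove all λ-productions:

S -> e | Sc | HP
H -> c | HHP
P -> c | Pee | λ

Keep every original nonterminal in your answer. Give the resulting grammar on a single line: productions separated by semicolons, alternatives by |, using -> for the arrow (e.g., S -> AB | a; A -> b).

Nullable set: {P}.
S -> HP: P nullable, giving H | HP.
H -> HHP: P nullable, giving HH | HHP.
Drop P -> λ.
P -> Pee: P nullable, giving Pee | ee.
Unchanged (no nullable symbols): S -> Sc; S -> e; H -> c; P -> c.

S -> H | e | HP | Sc; H -> c | HH | HHP; P -> c | ee | Pee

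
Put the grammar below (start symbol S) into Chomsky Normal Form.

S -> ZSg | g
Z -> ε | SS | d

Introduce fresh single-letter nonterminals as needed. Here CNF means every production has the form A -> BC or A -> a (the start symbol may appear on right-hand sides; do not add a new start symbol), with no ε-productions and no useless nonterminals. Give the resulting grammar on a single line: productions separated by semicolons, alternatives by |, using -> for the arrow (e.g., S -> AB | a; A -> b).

Nullable: {Z}; after ε-elimination: S -> g | Sg | ZSg; Z -> d | SS.
No unit productions to eliminate.
TERM: introduce A -> g and substitute in every rule of length ≥2.
BIN: S -> ZSA becomes S -> ZB, B -> SA.

S -> g | SA | ZB; A -> g; B -> SA; Z -> d | SS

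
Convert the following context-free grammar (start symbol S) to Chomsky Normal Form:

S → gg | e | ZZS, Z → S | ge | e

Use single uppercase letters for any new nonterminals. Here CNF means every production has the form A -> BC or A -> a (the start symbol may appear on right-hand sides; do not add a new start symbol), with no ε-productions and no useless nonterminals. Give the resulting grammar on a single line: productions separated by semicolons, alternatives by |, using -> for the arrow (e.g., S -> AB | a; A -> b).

S -> e | AA | ZC; A -> g; B -> e; C -> ZS; D -> ZS; Z -> e | AA | AB | ZD

No ε-productions.
After unit-elimination: S -> e | gg | ZZS; Z -> e | ge | gg | ZZS.
TERM: introduce B -> e, A -> g and substitute in every rule of length ≥2.
BIN: S -> ZZS becomes S -> ZC, C -> ZS; Z -> ZZS becomes Z -> ZD, D -> ZS.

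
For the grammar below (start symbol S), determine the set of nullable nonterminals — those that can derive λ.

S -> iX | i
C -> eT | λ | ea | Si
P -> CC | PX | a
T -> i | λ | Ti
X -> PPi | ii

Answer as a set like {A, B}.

Directly nullable (have an ε-rule): {C, T}.
P is nullable via P -> CC (every symbol on the right is already known nullable).
Not nullable: S, X — each has a terminal in every rule's right-hand side or depends on a non-nullable symbol.

{C, P, T}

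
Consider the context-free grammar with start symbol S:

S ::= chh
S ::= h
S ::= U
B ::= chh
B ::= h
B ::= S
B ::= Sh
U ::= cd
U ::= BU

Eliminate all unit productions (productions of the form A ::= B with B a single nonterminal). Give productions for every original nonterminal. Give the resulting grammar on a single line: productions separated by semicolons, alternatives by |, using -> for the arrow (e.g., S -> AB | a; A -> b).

S -> h | BU | cd | chh; B -> h | BU | Sh | cd | chh; U -> BU | cd

Unit productions: B->S, S->U.
Unit pairs (A ⇒* B via units): (B,S), (B,U), (S,U).
S: inherits non-unit rules of {S, U} → BU | cd | chh | h.
B: inherits non-unit rules of {B, S, U} → BU | Sh | cd | chh | h.
U: inherits non-unit rules of {U} → BU | cd.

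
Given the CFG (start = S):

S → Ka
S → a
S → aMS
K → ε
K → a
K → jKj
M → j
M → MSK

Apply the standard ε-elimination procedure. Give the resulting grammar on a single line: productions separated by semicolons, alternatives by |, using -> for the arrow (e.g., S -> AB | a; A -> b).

S -> a | Ka | aMS; K -> a | jj | jKj; M -> j | MS | MSK

Nullable set: {K}.
S -> Ka: K nullable, giving Ka | a.
Drop K -> ε.
K -> jKj: K nullable, giving jKj | jj.
M -> MSK: K nullable, giving MS | MSK.
Unchanged (no nullable symbols): S -> a; S -> aMS; K -> a; M -> j.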